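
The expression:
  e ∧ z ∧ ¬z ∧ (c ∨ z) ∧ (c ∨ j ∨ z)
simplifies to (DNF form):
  False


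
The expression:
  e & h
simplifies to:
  e & h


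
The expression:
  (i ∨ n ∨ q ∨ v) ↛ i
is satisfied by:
  {n: True, q: True, v: True, i: False}
  {n: True, q: True, i: False, v: False}
  {n: True, v: True, i: False, q: False}
  {n: True, i: False, v: False, q: False}
  {q: True, v: True, i: False, n: False}
  {q: True, i: False, v: False, n: False}
  {v: True, q: False, i: False, n: False}


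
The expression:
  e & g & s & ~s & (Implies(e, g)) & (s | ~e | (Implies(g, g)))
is never true.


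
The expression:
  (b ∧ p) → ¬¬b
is always true.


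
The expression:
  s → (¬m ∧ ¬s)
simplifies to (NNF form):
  ¬s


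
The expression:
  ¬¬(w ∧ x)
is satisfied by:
  {w: True, x: True}


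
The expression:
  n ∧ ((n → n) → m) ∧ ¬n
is never true.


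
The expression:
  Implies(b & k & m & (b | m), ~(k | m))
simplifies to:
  ~b | ~k | ~m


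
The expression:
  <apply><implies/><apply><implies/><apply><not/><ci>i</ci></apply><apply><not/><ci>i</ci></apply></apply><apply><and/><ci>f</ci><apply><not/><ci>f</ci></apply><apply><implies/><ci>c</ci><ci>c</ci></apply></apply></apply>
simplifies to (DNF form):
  <false/>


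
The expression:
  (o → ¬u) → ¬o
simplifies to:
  u ∨ ¬o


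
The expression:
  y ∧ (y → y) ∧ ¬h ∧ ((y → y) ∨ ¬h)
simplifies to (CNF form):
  y ∧ ¬h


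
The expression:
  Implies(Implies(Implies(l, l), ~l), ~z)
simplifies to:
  l | ~z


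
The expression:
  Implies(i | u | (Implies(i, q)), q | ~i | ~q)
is always true.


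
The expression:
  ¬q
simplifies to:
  ¬q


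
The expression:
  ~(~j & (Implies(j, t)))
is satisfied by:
  {j: True}


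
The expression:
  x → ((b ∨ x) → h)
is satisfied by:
  {h: True, x: False}
  {x: False, h: False}
  {x: True, h: True}


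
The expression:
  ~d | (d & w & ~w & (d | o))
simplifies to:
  ~d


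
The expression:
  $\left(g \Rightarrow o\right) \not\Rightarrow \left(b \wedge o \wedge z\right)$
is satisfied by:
  {o: True, g: False, z: False, b: False}
  {b: True, o: True, g: False, z: False}
  {z: True, o: True, g: False, b: False}
  {g: True, o: True, b: False, z: False}
  {b: True, g: True, o: True, z: False}
  {z: True, g: True, o: True, b: False}
  {z: False, o: False, g: False, b: False}
  {b: True, z: False, o: False, g: False}
  {z: True, b: False, o: False, g: False}
  {b: True, z: True, o: False, g: False}


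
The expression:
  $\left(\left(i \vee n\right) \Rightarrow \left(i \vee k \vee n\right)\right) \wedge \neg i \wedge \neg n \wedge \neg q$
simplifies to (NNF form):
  $\neg i \wedge \neg n \wedge \neg q$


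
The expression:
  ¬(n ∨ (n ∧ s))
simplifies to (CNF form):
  ¬n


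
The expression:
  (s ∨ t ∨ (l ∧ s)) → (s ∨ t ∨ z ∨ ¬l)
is always true.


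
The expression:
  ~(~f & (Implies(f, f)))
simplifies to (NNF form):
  f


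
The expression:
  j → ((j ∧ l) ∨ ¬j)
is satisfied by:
  {l: True, j: False}
  {j: False, l: False}
  {j: True, l: True}


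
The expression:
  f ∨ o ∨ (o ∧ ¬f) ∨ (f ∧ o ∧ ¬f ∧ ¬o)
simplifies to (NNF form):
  f ∨ o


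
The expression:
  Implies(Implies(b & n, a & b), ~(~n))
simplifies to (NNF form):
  n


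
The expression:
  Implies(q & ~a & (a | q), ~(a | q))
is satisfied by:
  {a: True, q: False}
  {q: False, a: False}
  {q: True, a: True}


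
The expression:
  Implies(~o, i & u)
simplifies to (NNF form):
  o | (i & u)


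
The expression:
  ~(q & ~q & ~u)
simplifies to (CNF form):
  True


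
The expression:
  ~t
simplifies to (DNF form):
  ~t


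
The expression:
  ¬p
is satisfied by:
  {p: False}


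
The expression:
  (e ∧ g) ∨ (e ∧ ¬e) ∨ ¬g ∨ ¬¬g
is always true.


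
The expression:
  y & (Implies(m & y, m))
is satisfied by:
  {y: True}


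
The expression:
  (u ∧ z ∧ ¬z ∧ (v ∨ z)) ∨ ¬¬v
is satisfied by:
  {v: True}


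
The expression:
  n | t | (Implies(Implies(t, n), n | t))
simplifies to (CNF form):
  n | t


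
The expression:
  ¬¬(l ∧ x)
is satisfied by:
  {x: True, l: True}


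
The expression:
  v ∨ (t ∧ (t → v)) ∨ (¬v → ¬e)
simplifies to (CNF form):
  v ∨ ¬e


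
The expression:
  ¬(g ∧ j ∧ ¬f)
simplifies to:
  f ∨ ¬g ∨ ¬j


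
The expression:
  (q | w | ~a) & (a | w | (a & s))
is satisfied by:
  {a: True, w: True, q: True}
  {a: True, w: True, q: False}
  {w: True, q: True, a: False}
  {w: True, q: False, a: False}
  {a: True, q: True, w: False}


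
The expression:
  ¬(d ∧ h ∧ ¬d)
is always true.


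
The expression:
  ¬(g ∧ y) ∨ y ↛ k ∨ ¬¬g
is always true.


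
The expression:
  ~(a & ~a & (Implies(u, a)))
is always true.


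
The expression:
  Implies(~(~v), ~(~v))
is always true.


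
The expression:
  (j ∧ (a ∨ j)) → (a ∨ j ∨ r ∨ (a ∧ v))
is always true.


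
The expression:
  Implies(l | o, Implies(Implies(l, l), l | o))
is always true.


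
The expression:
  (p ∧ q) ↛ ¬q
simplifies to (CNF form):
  p ∧ q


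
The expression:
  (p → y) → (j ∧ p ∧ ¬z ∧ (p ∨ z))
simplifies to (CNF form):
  p ∧ (j ∨ ¬y) ∧ (¬y ∨ ¬z)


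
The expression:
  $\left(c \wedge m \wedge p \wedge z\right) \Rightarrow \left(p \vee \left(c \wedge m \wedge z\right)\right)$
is always true.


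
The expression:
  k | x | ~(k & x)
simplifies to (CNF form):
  True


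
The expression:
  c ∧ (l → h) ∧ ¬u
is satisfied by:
  {c: True, h: True, u: False, l: False}
  {c: True, u: False, l: False, h: False}
  {c: True, h: True, l: True, u: False}


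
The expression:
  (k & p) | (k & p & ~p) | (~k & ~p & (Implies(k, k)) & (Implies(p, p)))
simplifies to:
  (k & p) | (~k & ~p)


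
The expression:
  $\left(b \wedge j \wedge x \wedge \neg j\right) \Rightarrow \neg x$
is always true.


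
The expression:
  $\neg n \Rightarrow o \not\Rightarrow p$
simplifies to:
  $n \vee \left(o \wedge \neg p\right)$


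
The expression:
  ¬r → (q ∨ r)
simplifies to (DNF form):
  q ∨ r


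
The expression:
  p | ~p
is always true.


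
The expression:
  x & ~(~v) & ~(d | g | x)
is never true.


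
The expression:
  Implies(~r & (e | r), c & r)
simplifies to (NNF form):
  r | ~e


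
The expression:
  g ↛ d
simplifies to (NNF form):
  g ∧ ¬d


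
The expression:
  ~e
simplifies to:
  ~e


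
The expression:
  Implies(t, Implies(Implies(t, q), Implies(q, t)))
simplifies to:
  True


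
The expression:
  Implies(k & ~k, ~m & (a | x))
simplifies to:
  True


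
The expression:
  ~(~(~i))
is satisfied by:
  {i: False}


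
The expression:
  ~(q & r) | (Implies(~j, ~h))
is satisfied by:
  {j: True, q: False, r: False, h: False}
  {j: False, q: False, r: False, h: False}
  {h: True, j: True, q: False, r: False}
  {h: True, j: False, q: False, r: False}
  {r: True, j: True, q: False, h: False}
  {r: True, j: False, q: False, h: False}
  {h: True, r: True, j: True, q: False}
  {h: True, r: True, j: False, q: False}
  {q: True, j: True, h: False, r: False}
  {q: True, j: False, h: False, r: False}
  {h: True, q: True, j: True, r: False}
  {h: True, q: True, j: False, r: False}
  {r: True, q: True, j: True, h: False}
  {r: True, q: True, j: False, h: False}
  {r: True, q: True, h: True, j: True}


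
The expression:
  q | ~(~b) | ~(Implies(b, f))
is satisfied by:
  {b: True, q: True}
  {b: True, q: False}
  {q: True, b: False}


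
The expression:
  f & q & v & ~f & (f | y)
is never true.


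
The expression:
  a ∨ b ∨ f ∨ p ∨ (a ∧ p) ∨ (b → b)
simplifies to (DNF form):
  True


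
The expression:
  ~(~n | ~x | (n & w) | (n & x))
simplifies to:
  False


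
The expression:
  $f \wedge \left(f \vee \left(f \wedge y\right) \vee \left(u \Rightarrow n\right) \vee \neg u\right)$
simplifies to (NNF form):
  $f$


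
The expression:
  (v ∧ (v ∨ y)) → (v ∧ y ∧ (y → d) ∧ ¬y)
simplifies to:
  ¬v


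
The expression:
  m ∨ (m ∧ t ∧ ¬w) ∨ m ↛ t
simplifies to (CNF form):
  m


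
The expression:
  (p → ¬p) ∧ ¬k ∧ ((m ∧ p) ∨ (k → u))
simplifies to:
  ¬k ∧ ¬p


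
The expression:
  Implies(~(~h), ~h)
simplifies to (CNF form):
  ~h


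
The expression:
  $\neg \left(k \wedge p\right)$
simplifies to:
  $\neg k \vee \neg p$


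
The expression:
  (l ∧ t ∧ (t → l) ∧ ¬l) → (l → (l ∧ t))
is always true.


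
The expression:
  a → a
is always true.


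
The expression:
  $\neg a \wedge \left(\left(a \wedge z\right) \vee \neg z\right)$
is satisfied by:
  {z: False, a: False}


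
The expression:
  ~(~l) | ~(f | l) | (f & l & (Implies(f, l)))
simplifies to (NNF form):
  l | ~f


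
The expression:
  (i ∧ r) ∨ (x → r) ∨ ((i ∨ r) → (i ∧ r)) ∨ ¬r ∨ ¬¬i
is always true.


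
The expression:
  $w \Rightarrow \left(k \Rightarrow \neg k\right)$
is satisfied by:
  {w: False, k: False}
  {k: True, w: False}
  {w: True, k: False}


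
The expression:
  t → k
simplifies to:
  k ∨ ¬t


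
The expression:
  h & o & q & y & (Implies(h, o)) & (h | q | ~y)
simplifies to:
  h & o & q & y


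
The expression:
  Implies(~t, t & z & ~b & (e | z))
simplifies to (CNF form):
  t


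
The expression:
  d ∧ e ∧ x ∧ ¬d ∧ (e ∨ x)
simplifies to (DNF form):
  False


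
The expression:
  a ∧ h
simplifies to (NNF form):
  a ∧ h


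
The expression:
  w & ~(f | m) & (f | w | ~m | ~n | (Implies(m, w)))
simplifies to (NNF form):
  w & ~f & ~m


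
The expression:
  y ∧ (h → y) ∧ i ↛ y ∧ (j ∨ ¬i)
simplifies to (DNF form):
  False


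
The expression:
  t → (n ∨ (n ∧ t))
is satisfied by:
  {n: True, t: False}
  {t: False, n: False}
  {t: True, n: True}


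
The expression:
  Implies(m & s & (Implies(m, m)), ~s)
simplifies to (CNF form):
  ~m | ~s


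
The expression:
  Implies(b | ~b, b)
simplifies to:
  b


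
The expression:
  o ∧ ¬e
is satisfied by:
  {o: True, e: False}


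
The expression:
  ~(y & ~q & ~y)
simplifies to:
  True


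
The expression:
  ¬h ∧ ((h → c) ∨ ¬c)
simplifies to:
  ¬h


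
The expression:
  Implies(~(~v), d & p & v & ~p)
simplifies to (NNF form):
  ~v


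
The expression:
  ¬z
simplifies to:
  ¬z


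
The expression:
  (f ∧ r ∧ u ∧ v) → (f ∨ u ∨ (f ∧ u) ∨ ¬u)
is always true.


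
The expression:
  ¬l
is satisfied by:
  {l: False}


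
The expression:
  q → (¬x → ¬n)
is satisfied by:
  {x: True, q: False, n: False}
  {q: False, n: False, x: False}
  {x: True, n: True, q: False}
  {n: True, q: False, x: False}
  {x: True, q: True, n: False}
  {q: True, x: False, n: False}
  {x: True, n: True, q: True}


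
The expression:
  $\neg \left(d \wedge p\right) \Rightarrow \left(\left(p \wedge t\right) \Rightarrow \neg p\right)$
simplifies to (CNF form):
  $d \vee \neg p \vee \neg t$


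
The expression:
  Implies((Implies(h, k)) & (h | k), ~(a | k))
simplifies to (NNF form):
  ~k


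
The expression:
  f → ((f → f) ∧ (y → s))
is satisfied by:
  {s: True, y: False, f: False}
  {s: False, y: False, f: False}
  {f: True, s: True, y: False}
  {f: True, s: False, y: False}
  {y: True, s: True, f: False}
  {y: True, s: False, f: False}
  {y: True, f: True, s: True}


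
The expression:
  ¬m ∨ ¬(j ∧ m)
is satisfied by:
  {m: False, j: False}
  {j: True, m: False}
  {m: True, j: False}


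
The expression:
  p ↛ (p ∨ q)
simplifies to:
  False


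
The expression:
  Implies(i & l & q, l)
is always true.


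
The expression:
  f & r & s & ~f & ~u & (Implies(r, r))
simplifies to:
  False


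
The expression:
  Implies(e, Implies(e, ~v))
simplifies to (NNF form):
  ~e | ~v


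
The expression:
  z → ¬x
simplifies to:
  ¬x ∨ ¬z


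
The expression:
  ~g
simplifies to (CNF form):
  ~g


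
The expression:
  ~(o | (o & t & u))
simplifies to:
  ~o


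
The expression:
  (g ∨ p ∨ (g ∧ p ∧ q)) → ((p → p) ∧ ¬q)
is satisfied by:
  {g: False, q: False, p: False}
  {p: True, g: False, q: False}
  {g: True, p: False, q: False}
  {p: True, g: True, q: False}
  {q: True, p: False, g: False}


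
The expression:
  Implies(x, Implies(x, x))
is always true.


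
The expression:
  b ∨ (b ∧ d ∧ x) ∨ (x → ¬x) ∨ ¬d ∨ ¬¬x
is always true.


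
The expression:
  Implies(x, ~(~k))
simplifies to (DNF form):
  k | ~x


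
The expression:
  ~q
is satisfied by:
  {q: False}


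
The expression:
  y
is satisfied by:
  {y: True}


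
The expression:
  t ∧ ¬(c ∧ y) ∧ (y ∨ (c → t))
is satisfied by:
  {t: True, c: False, y: False}
  {y: True, t: True, c: False}
  {c: True, t: True, y: False}


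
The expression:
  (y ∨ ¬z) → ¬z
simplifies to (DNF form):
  ¬y ∨ ¬z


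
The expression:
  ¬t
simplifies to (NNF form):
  ¬t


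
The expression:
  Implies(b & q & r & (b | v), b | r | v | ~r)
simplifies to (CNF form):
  True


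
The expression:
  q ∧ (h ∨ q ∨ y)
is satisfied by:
  {q: True}


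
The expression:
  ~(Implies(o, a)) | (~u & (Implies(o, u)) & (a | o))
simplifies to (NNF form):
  (a | o) & (o | ~u) & (~a | ~o)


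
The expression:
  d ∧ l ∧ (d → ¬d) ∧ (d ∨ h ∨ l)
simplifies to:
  False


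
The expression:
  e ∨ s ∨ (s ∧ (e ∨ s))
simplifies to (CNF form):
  e ∨ s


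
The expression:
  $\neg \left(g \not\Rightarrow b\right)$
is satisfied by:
  {b: True, g: False}
  {g: False, b: False}
  {g: True, b: True}


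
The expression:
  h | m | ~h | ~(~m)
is always true.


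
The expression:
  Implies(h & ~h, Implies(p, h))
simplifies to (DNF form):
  True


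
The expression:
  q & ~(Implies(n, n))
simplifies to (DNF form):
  False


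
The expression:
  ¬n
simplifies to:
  ¬n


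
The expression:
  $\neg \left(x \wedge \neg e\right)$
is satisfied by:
  {e: True, x: False}
  {x: False, e: False}
  {x: True, e: True}


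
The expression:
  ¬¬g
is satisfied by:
  {g: True}


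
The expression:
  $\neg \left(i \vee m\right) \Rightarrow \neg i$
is always true.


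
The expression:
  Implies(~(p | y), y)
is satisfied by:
  {y: True, p: True}
  {y: True, p: False}
  {p: True, y: False}


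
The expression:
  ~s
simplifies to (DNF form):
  ~s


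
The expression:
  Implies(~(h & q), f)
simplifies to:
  f | (h & q)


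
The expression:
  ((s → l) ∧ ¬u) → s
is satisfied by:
  {u: True, s: True}
  {u: True, s: False}
  {s: True, u: False}


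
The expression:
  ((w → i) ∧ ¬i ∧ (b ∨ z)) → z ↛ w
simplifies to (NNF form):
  i ∨ w ∨ z ∨ ¬b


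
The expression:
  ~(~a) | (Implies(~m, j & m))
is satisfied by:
  {a: True, m: True}
  {a: True, m: False}
  {m: True, a: False}


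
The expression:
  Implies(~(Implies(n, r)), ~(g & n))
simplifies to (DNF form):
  r | ~g | ~n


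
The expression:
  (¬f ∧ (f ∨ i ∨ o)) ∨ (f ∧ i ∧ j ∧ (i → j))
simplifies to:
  (i ∧ j) ∨ (i ∧ ¬f) ∨ (o ∧ ¬f)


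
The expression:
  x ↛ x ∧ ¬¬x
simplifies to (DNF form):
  False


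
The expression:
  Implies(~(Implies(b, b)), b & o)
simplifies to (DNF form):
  True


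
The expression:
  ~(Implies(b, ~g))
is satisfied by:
  {b: True, g: True}


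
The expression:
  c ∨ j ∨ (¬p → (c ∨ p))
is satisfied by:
  {c: True, p: True, j: True}
  {c: True, p: True, j: False}
  {c: True, j: True, p: False}
  {c: True, j: False, p: False}
  {p: True, j: True, c: False}
  {p: True, j: False, c: False}
  {j: True, p: False, c: False}


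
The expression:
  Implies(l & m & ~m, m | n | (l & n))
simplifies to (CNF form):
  True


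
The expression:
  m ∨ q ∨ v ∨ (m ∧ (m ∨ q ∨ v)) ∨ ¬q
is always true.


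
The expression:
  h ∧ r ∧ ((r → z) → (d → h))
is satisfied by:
  {r: True, h: True}


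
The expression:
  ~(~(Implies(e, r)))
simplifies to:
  r | ~e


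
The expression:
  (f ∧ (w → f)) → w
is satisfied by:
  {w: True, f: False}
  {f: False, w: False}
  {f: True, w: True}


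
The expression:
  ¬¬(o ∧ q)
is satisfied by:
  {o: True, q: True}


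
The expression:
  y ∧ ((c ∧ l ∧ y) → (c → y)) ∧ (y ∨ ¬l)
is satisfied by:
  {y: True}


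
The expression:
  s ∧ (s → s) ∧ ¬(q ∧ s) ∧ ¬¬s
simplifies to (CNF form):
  s ∧ ¬q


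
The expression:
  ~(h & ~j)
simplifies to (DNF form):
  j | ~h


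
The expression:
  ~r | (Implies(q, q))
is always true.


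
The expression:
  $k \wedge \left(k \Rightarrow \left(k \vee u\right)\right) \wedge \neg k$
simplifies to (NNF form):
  $\text{False}$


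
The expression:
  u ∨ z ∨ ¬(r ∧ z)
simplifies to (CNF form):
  True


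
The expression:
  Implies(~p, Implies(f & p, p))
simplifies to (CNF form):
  True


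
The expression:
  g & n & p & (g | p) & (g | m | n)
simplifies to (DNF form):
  g & n & p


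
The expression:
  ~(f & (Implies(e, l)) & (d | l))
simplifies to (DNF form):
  ~f | (e & ~l) | (~d & ~l)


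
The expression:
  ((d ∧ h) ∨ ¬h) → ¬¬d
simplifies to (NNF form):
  d ∨ h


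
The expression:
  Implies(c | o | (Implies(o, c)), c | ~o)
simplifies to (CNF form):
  c | ~o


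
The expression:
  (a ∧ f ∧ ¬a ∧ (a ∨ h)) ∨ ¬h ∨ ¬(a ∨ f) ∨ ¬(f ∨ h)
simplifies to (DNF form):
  (¬a ∧ ¬f) ∨ ¬h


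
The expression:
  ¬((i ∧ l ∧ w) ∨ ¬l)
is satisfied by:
  {l: True, w: False, i: False}
  {i: True, l: True, w: False}
  {w: True, l: True, i: False}


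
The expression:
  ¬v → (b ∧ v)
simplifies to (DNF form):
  v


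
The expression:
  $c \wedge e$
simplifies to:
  $c \wedge e$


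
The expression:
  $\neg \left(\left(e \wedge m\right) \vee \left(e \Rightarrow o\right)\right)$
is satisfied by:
  {e: True, o: False, m: False}


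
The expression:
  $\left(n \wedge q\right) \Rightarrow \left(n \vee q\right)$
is always true.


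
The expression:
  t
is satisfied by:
  {t: True}


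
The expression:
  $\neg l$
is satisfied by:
  {l: False}


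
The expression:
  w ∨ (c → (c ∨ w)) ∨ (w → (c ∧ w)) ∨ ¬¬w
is always true.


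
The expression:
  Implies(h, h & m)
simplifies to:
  m | ~h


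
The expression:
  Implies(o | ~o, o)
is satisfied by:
  {o: True}


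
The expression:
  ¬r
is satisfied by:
  {r: False}


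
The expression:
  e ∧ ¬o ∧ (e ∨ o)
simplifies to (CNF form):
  e ∧ ¬o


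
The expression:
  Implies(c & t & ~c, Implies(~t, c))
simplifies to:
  True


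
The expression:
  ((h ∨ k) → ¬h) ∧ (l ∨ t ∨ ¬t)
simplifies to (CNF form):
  ¬h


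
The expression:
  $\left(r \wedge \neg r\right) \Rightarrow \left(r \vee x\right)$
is always true.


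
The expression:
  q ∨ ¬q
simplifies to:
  True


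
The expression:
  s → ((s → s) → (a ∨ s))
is always true.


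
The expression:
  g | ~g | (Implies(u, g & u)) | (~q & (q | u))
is always true.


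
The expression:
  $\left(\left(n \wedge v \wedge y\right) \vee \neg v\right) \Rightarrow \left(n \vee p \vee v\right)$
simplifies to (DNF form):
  $n \vee p \vee v$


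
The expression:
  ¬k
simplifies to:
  ¬k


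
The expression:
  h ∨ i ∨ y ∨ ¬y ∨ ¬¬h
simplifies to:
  True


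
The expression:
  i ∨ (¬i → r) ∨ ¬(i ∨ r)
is always true.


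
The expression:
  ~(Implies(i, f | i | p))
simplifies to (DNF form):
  False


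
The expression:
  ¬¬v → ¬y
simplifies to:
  ¬v ∨ ¬y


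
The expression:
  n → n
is always true.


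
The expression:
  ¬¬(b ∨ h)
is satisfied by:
  {b: True, h: True}
  {b: True, h: False}
  {h: True, b: False}


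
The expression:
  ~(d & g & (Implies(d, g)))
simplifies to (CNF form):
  ~d | ~g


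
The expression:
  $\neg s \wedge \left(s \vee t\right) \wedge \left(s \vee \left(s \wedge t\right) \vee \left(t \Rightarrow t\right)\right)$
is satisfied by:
  {t: True, s: False}


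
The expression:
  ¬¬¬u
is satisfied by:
  {u: False}


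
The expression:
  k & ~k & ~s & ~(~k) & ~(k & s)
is never true.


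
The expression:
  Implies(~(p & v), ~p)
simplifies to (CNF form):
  v | ~p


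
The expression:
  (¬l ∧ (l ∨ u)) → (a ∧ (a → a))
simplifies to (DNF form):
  a ∨ l ∨ ¬u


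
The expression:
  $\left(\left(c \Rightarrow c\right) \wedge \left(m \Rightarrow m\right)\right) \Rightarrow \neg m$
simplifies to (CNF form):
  $\neg m$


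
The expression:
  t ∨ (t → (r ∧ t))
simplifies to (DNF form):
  True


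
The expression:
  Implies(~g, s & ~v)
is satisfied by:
  {g: True, s: True, v: False}
  {g: True, v: False, s: False}
  {g: True, s: True, v: True}
  {g: True, v: True, s: False}
  {s: True, v: False, g: False}


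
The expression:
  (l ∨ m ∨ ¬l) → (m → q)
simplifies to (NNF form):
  q ∨ ¬m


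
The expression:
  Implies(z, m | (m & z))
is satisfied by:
  {m: True, z: False}
  {z: False, m: False}
  {z: True, m: True}


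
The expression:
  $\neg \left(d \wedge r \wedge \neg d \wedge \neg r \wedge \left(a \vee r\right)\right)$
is always true.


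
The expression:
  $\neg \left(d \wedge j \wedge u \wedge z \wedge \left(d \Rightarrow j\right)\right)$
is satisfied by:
  {u: False, z: False, d: False, j: False}
  {j: True, u: False, z: False, d: False}
  {d: True, u: False, z: False, j: False}
  {j: True, d: True, u: False, z: False}
  {z: True, j: False, u: False, d: False}
  {j: True, z: True, u: False, d: False}
  {d: True, z: True, j: False, u: False}
  {j: True, d: True, z: True, u: False}
  {u: True, d: False, z: False, j: False}
  {j: True, u: True, d: False, z: False}
  {d: True, u: True, j: False, z: False}
  {j: True, d: True, u: True, z: False}
  {z: True, u: True, d: False, j: False}
  {j: True, z: True, u: True, d: False}
  {d: True, z: True, u: True, j: False}


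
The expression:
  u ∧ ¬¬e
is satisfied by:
  {e: True, u: True}


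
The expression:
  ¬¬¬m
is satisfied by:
  {m: False}


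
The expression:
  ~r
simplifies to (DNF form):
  ~r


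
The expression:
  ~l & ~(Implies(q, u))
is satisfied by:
  {q: True, u: False, l: False}


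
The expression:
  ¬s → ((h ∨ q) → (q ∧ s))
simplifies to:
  s ∨ (¬h ∧ ¬q)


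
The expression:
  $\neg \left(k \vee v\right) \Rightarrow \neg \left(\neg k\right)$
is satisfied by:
  {k: True, v: True}
  {k: True, v: False}
  {v: True, k: False}


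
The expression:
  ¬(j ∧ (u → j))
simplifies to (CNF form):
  ¬j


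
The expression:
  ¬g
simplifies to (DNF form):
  ¬g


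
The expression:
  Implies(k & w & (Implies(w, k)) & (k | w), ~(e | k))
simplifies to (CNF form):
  ~k | ~w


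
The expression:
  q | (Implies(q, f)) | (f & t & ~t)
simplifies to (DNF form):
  True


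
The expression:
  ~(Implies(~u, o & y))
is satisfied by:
  {u: False, o: False, y: False}
  {y: True, u: False, o: False}
  {o: True, u: False, y: False}


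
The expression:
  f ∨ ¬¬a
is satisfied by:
  {a: True, f: True}
  {a: True, f: False}
  {f: True, a: False}


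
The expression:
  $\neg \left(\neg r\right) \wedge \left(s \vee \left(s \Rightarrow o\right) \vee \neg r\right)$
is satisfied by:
  {r: True}


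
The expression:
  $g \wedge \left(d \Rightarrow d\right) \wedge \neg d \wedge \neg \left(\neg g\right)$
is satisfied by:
  {g: True, d: False}


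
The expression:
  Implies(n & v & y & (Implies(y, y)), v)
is always true.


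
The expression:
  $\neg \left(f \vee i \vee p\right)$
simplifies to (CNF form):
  $\neg f \wedge \neg i \wedge \neg p$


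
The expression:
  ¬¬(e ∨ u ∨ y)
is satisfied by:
  {y: True, e: True, u: True}
  {y: True, e: True, u: False}
  {y: True, u: True, e: False}
  {y: True, u: False, e: False}
  {e: True, u: True, y: False}
  {e: True, u: False, y: False}
  {u: True, e: False, y: False}


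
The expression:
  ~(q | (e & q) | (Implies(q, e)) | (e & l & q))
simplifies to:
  False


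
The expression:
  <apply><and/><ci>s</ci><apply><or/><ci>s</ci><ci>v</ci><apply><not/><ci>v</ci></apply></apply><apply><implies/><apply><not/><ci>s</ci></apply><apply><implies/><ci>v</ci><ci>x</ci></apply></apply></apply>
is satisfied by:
  {s: True}


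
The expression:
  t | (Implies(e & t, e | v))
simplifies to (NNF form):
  True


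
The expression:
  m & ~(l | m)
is never true.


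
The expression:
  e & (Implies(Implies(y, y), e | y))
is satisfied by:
  {e: True}


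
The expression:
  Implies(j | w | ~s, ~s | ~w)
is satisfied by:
  {s: False, w: False}
  {w: True, s: False}
  {s: True, w: False}


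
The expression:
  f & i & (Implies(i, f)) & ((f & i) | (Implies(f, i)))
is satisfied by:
  {i: True, f: True}


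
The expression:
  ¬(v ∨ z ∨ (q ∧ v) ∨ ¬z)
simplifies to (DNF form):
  False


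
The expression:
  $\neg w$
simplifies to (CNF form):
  $\neg w$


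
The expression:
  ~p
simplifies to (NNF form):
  ~p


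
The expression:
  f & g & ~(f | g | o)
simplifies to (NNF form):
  False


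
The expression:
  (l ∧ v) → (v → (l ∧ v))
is always true.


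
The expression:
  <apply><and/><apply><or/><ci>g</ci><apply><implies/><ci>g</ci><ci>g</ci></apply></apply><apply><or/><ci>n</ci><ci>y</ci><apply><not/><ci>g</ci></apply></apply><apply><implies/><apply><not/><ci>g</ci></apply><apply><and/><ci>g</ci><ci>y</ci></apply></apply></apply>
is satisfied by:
  {n: True, y: True, g: True}
  {n: True, g: True, y: False}
  {y: True, g: True, n: False}


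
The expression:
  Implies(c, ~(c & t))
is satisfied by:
  {c: False, t: False}
  {t: True, c: False}
  {c: True, t: False}


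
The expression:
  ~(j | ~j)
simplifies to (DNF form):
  False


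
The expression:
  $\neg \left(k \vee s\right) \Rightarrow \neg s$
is always true.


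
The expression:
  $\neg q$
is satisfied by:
  {q: False}


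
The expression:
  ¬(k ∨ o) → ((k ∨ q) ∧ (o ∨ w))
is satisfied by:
  {q: True, k: True, o: True, w: True}
  {q: True, k: True, o: True, w: False}
  {k: True, o: True, w: True, q: False}
  {k: True, o: True, w: False, q: False}
  {q: True, k: True, w: True, o: False}
  {q: True, k: True, w: False, o: False}
  {k: True, w: True, o: False, q: False}
  {k: True, w: False, o: False, q: False}
  {q: True, o: True, w: True, k: False}
  {q: True, o: True, w: False, k: False}
  {o: True, w: True, k: False, q: False}
  {o: True, k: False, w: False, q: False}
  {q: True, w: True, k: False, o: False}


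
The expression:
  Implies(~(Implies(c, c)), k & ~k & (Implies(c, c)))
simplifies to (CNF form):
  True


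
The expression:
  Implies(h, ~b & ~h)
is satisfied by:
  {h: False}


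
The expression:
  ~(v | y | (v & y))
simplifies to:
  ~v & ~y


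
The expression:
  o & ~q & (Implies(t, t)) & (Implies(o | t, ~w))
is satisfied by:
  {o: True, q: False, w: False}


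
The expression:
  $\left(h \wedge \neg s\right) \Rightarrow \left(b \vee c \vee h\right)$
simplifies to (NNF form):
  $\text{True}$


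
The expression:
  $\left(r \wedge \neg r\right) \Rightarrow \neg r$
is always true.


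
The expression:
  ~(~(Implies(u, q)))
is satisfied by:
  {q: True, u: False}
  {u: False, q: False}
  {u: True, q: True}


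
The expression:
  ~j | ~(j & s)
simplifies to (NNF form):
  ~j | ~s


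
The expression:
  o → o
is always true.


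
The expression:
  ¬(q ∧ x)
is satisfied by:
  {q: False, x: False}
  {x: True, q: False}
  {q: True, x: False}


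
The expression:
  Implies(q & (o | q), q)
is always true.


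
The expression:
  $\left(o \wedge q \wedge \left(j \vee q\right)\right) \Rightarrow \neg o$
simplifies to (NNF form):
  $\neg o \vee \neg q$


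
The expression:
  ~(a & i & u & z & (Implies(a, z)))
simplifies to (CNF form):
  ~a | ~i | ~u | ~z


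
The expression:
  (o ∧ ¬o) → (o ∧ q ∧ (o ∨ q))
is always true.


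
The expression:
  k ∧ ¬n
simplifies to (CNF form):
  k ∧ ¬n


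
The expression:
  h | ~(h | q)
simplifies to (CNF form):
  h | ~q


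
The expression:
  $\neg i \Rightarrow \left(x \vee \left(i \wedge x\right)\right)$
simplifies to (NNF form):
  $i \vee x$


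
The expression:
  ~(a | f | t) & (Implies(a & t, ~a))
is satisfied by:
  {t: False, f: False, a: False}


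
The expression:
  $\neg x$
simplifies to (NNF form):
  $\neg x$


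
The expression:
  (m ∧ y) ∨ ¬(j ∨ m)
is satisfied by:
  {y: True, m: False, j: False}
  {m: False, j: False, y: False}
  {y: True, m: True, j: False}
  {j: True, y: True, m: True}


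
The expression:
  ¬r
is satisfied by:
  {r: False}


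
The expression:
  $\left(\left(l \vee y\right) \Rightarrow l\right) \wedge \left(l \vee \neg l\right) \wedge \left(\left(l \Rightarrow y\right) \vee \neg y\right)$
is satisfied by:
  {l: True, y: False}
  {y: False, l: False}
  {y: True, l: True}


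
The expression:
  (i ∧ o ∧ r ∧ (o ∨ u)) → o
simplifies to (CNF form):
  True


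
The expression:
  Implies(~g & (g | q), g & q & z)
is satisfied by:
  {g: True, q: False}
  {q: False, g: False}
  {q: True, g: True}


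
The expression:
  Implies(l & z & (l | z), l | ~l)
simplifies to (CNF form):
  True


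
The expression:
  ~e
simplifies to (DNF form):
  ~e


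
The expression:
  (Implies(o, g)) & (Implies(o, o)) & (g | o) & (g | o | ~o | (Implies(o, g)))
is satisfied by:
  {g: True}


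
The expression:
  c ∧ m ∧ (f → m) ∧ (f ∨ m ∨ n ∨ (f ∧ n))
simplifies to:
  c ∧ m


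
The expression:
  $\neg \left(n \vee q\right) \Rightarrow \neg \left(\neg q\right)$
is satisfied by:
  {n: True, q: True}
  {n: True, q: False}
  {q: True, n: False}


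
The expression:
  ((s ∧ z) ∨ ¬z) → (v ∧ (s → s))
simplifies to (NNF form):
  v ∨ (z ∧ ¬s)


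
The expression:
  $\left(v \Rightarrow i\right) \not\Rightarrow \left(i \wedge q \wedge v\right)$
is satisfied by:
  {i: True, q: False, v: False}
  {q: False, v: False, i: False}
  {i: True, q: True, v: False}
  {q: True, i: False, v: False}
  {v: True, i: True, q: False}


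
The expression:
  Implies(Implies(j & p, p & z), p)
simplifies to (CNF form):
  p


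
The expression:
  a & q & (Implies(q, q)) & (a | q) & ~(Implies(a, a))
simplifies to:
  False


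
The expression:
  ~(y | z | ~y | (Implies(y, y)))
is never true.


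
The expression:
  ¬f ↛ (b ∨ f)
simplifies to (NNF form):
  ¬b ∧ ¬f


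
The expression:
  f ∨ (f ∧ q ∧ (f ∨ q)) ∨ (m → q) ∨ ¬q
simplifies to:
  True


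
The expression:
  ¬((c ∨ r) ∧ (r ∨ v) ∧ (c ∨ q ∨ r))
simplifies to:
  ¬r ∧ (¬c ∨ ¬v)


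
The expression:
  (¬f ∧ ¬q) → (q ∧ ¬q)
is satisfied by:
  {q: True, f: True}
  {q: True, f: False}
  {f: True, q: False}


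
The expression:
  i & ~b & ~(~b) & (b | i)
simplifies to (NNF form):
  False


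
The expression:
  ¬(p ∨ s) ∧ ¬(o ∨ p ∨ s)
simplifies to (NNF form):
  ¬o ∧ ¬p ∧ ¬s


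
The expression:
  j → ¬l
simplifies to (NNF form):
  ¬j ∨ ¬l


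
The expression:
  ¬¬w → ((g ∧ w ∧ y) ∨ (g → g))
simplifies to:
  True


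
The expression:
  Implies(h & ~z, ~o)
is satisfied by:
  {z: True, h: False, o: False}
  {h: False, o: False, z: False}
  {z: True, o: True, h: False}
  {o: True, h: False, z: False}
  {z: True, h: True, o: False}
  {h: True, z: False, o: False}
  {z: True, o: True, h: True}


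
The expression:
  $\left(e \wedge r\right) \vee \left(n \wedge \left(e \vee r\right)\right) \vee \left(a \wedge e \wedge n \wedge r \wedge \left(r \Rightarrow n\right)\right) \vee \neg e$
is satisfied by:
  {r: True, n: True, e: False}
  {r: True, e: False, n: False}
  {n: True, e: False, r: False}
  {n: False, e: False, r: False}
  {r: True, n: True, e: True}
  {r: True, e: True, n: False}
  {n: True, e: True, r: False}


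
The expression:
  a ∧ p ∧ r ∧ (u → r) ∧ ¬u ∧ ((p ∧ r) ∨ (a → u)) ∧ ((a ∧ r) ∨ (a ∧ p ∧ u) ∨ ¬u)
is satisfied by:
  {r: True, p: True, a: True, u: False}


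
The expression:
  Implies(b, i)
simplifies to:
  i | ~b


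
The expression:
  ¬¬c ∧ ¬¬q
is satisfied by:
  {c: True, q: True}


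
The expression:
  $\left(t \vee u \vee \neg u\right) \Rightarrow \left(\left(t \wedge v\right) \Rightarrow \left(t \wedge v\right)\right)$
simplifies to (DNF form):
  $\text{True}$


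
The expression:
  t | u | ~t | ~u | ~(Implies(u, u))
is always true.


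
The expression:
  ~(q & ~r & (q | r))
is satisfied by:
  {r: True, q: False}
  {q: False, r: False}
  {q: True, r: True}


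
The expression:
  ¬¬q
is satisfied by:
  {q: True}


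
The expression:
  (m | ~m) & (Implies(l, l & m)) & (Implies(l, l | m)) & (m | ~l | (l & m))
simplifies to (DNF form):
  m | ~l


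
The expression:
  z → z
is always true.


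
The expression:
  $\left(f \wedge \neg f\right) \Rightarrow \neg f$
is always true.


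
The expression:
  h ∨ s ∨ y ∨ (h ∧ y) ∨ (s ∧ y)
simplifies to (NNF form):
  h ∨ s ∨ y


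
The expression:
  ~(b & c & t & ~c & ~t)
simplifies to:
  True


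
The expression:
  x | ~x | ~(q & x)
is always true.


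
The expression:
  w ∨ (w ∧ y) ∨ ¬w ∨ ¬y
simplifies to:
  True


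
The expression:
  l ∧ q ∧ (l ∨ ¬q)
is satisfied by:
  {q: True, l: True}


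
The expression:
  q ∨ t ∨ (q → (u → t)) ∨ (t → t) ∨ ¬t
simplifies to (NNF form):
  True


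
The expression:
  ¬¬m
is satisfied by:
  {m: True}


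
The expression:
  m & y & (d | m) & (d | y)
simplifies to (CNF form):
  m & y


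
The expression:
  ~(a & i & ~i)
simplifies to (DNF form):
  True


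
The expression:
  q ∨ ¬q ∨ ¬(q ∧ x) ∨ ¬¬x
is always true.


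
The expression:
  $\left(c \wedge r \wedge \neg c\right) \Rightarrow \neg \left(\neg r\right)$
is always true.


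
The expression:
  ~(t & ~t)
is always true.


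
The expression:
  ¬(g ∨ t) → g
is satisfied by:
  {t: True, g: True}
  {t: True, g: False}
  {g: True, t: False}


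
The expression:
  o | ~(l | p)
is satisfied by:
  {o: True, l: False, p: False}
  {o: True, p: True, l: False}
  {o: True, l: True, p: False}
  {o: True, p: True, l: True}
  {p: False, l: False, o: False}


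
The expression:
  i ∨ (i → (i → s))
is always true.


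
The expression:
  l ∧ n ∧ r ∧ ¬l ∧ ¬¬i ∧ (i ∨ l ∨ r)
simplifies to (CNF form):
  False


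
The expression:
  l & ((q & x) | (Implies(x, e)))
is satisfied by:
  {q: True, e: True, l: True, x: False}
  {q: True, l: True, e: False, x: False}
  {e: True, l: True, q: False, x: False}
  {l: True, q: False, e: False, x: False}
  {x: True, q: True, l: True, e: True}
  {x: True, q: True, l: True, e: False}
  {x: True, l: True, e: True, q: False}


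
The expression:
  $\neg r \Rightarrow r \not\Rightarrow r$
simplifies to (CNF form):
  $r$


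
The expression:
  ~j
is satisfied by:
  {j: False}


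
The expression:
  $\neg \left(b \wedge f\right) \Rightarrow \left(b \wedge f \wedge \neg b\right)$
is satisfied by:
  {b: True, f: True}


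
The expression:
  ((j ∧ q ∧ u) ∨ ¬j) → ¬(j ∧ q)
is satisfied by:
  {u: False, q: False, j: False}
  {j: True, u: False, q: False}
  {q: True, u: False, j: False}
  {j: True, q: True, u: False}
  {u: True, j: False, q: False}
  {j: True, u: True, q: False}
  {q: True, u: True, j: False}


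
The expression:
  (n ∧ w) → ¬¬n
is always true.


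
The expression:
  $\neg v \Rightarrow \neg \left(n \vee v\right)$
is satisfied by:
  {v: True, n: False}
  {n: False, v: False}
  {n: True, v: True}


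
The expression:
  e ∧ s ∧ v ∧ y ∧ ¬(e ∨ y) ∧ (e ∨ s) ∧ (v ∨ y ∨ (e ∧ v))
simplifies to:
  False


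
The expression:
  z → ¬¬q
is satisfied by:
  {q: True, z: False}
  {z: False, q: False}
  {z: True, q: True}


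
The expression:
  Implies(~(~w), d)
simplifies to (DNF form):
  d | ~w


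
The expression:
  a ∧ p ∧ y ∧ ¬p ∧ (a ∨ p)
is never true.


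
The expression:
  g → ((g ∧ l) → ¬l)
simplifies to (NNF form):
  ¬g ∨ ¬l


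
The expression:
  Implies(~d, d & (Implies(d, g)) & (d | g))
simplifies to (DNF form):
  d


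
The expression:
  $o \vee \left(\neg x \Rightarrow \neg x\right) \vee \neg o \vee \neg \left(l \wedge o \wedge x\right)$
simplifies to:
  $\text{True}$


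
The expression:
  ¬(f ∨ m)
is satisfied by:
  {f: False, m: False}


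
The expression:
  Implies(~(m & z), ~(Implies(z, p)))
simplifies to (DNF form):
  (m & z) | (z & ~p)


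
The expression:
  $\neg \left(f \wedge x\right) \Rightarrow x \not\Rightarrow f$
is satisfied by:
  {x: True}


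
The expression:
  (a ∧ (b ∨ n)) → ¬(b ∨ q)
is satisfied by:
  {q: False, b: False, a: False, n: False}
  {n: True, q: False, b: False, a: False}
  {q: True, n: False, b: False, a: False}
  {n: True, q: True, b: False, a: False}
  {b: True, n: False, q: False, a: False}
  {b: True, n: True, q: False, a: False}
  {b: True, q: True, n: False, a: False}
  {n: True, b: True, q: True, a: False}
  {a: True, n: False, q: False, b: False}
  {a: True, n: True, q: False, b: False}
  {a: True, q: True, n: False, b: False}


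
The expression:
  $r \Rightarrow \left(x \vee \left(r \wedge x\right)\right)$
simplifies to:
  $x \vee \neg r$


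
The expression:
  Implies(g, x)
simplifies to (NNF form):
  x | ~g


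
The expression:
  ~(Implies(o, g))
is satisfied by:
  {o: True, g: False}


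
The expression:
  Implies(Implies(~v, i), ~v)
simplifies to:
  ~v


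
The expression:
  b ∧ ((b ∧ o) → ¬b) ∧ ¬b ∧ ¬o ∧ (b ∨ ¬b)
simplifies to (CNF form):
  False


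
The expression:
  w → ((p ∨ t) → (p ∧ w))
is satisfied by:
  {p: True, w: False, t: False}
  {w: False, t: False, p: False}
  {t: True, p: True, w: False}
  {t: True, w: False, p: False}
  {p: True, w: True, t: False}
  {w: True, p: False, t: False}
  {t: True, w: True, p: True}
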